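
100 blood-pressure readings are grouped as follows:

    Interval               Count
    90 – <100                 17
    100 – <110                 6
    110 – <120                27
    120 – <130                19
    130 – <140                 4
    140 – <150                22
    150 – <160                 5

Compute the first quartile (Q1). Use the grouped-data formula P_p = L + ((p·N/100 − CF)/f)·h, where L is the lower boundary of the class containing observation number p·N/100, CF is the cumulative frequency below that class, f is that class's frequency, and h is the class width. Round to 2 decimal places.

110.74

N = 100; target position k = 25/100 · 100 = 25.
Cumulative frequencies: 17, 23, 50, 69, 73, 95, 100.
Observation 25 falls in the class 110 – <120.
L = 110, CF = 23, f = 27, h = 10.
P25 = 110 + ((25 − 23)/27)·10 = 110 + 0.740741 = 110.741.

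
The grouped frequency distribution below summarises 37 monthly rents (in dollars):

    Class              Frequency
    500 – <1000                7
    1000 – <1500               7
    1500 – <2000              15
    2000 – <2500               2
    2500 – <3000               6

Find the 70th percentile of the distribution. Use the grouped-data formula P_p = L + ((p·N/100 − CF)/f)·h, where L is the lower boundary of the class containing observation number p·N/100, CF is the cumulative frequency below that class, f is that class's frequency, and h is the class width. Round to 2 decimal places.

N = 37; target position k = 70/100 · 37 = 25.9.
Cumulative frequencies: 7, 14, 29, 31, 37.
Observation 25.9 falls in the class 1500 – <2000.
L = 1500, CF = 14, f = 15, h = 500.
P70 = 1500 + ((25.9 − 14)/15)·500 = 1500 + 396.667 = 1896.67.

1896.67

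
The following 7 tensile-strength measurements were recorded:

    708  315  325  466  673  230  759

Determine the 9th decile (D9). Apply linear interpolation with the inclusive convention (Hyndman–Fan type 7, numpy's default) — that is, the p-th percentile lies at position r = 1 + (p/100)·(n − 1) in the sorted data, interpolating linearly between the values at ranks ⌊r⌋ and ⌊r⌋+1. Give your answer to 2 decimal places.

Sorted: 230, 315, 325, 466, 673, 708, 759.
n = 7.
r = 1 + (90/100)·(7 − 1) = 1 + 5.4 = 6.4.
Rank 6 is 708 and rank 7 is 759.
Interpolate: 708 + 0.4·(759 − 708) = 708 + 0.4·51 = 728.4.

728.40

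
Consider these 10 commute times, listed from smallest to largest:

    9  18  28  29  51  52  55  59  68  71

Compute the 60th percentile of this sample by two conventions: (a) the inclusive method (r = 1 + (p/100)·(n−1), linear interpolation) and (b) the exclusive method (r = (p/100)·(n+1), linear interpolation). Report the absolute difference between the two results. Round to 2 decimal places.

n = 10.
(a) r = 6.4; between ranks 6 (52) and 7 (55): 53.2.
(b) r = 6.6; between ranks 6 (52) and 7 (55): 53.8.
|53.2 − 53.8| = 0.6.

0.60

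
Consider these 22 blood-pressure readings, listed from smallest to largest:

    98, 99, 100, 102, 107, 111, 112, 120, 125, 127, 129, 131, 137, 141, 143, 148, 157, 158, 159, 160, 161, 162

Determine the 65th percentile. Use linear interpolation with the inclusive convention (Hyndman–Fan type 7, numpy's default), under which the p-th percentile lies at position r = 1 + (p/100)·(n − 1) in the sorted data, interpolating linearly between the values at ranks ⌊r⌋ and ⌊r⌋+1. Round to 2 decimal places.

142.30

n = 22.
r = 1 + (65/100)·(22 − 1) = 1 + 13.65 = 14.65.
Rank 14 is 141 and rank 15 is 143.
Interpolate: 141 + 0.65·(143 − 141) = 141 + 0.65·2 = 142.3.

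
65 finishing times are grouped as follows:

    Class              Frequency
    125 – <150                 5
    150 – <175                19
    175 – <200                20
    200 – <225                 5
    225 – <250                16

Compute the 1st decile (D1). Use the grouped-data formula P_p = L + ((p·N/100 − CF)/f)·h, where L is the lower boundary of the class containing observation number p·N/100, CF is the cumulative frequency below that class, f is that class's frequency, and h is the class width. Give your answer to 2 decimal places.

N = 65; target position k = 10/100 · 65 = 6.5.
Cumulative frequencies: 5, 24, 44, 49, 65.
Observation 6.5 falls in the class 150 – <175.
L = 150, CF = 5, f = 19, h = 25.
P10 = 150 + ((6.5 − 5)/19)·25 = 150 + 1.97368 = 151.974.

151.97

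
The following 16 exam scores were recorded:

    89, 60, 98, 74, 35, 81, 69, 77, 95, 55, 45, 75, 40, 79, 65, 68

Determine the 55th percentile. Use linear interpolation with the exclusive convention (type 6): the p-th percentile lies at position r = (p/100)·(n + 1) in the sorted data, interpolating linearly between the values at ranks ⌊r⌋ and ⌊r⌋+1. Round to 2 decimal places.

Sorted: 35, 40, 45, 55, 60, 65, 68, 69, 74, 75, 77, 79, 81, 89, 95, 98.
n = 16.
r = (55/100)·(16 + 1) = 9.35.
Rank 9 is 74 and rank 10 is 75.
Interpolate: 74 + 0.35·(75 − 74) = 74 + 0.35·1 = 74.35.

74.35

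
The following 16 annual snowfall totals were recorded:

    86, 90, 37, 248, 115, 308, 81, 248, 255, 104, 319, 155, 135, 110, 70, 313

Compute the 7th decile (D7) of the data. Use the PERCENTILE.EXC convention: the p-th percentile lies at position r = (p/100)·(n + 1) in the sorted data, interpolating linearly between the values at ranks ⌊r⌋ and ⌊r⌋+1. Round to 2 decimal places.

Sorted: 37, 70, 81, 86, 90, 104, 110, 115, 135, 155, 248, 248, 255, 308, 313, 319.
n = 16.
r = (70/100)·(16 + 1) = 11.9.
Rank 11 is 248 and rank 12 is 248.
Interpolate: 248 + 0.9·(248 − 248) = 248 + 0.9·0 = 248.

248.00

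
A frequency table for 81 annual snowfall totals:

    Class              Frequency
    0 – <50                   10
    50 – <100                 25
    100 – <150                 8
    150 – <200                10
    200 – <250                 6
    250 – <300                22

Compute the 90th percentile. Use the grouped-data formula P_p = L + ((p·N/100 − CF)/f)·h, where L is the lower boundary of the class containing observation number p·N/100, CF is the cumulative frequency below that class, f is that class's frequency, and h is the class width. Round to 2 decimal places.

281.59

N = 81; target position k = 90/100 · 81 = 72.9.
Cumulative frequencies: 10, 35, 43, 53, 59, 81.
Observation 72.9 falls in the class 250 – <300.
L = 250, CF = 59, f = 22, h = 50.
P90 = 250 + ((72.9 − 59)/22)·50 = 250 + 31.5909 = 281.591.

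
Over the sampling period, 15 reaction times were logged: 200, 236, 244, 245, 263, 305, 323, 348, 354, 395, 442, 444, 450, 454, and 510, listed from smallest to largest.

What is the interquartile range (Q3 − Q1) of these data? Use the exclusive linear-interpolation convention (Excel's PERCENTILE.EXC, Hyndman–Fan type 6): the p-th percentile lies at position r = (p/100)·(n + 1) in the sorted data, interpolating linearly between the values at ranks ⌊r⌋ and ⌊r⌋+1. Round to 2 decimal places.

n = 15.
P25: r = 4 (integer) → 245.
P75: r = 12 (integer) → 444.
Difference: 444 − 245 = 199.

199.00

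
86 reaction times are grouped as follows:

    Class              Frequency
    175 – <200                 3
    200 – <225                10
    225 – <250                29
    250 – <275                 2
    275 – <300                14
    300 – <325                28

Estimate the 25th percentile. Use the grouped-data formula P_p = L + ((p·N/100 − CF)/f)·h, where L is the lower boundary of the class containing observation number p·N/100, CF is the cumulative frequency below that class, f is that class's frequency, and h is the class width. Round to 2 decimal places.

232.33

N = 86; target position k = 25/100 · 86 = 21.5.
Cumulative frequencies: 3, 13, 42, 44, 58, 86.
Observation 21.5 falls in the class 225 – <250.
L = 225, CF = 13, f = 29, h = 25.
P25 = 225 + ((21.5 − 13)/29)·25 = 225 + 7.32759 = 232.328.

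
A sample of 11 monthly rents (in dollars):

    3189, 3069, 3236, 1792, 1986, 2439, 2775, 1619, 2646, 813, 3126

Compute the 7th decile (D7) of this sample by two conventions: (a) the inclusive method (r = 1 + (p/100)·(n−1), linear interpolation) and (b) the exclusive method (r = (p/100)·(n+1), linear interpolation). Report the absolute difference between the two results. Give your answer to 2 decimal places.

Sorted: 813, 1619, 1792, 1986, 2439, 2646, 2775, 3069, 3126, 3189, 3236.
n = 11.
(a) r = 8 → value at rank 8 = 3069.
(b) r = 8.4; between ranks 8 (3069) and 9 (3126): 3091.8.
|3069 − 3091.8| = 22.8.

22.80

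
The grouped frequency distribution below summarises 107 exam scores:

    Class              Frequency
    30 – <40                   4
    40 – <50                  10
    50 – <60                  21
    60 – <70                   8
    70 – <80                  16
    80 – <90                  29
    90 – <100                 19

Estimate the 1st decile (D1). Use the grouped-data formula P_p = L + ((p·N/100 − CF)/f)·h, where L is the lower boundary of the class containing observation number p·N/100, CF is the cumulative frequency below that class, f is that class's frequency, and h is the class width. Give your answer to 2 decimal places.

N = 107; target position k = 10/100 · 107 = 10.7.
Cumulative frequencies: 4, 14, 35, 43, 59, 88, 107.
Observation 10.7 falls in the class 40 – <50.
L = 40, CF = 4, f = 10, h = 10.
P10 = 40 + ((10.7 − 4)/10)·10 = 40 + 6.7 = 46.7.

46.70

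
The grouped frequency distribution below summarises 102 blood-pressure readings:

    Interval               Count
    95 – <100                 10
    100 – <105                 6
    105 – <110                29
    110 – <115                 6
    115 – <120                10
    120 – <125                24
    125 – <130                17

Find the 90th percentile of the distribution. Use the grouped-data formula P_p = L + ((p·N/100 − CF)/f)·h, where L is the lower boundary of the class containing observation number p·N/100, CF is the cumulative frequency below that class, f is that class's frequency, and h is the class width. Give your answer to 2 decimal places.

127.00

N = 102; target position k = 90/100 · 102 = 91.8.
Cumulative frequencies: 10, 16, 45, 51, 61, 85, 102.
Observation 91.8 falls in the class 125 – <130.
L = 125, CF = 85, f = 17, h = 5.
P90 = 125 + ((91.8 − 85)/17)·5 = 125 + 2 = 127.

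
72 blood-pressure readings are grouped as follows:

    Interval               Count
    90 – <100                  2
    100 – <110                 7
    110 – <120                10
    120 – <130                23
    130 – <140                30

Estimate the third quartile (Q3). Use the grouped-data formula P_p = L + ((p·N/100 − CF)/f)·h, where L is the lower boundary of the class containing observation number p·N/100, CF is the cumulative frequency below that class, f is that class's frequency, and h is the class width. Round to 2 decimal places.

134.00

N = 72; target position k = 75/100 · 72 = 54.
Cumulative frequencies: 2, 9, 19, 42, 72.
Observation 54 falls in the class 130 – <140.
L = 130, CF = 42, f = 30, h = 10.
P75 = 130 + ((54 − 42)/30)·10 = 130 + 4 = 134.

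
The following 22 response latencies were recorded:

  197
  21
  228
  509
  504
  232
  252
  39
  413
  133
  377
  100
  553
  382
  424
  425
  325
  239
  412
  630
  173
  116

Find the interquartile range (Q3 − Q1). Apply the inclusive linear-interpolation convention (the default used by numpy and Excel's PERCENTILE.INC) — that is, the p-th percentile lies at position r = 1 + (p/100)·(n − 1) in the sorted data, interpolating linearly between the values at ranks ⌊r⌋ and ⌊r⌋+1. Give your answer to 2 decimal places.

Sorted: 21, 39, 100, 116, 133, 173, 197, 228, 232, 239, 252, 325, 377, 382, 412, 413, 424, 425, 504, 509, 553, 630.
n = 22.
P25: r = 6.25; ranks 6–7 are 173, 197; interpolating gives 179.
P75: r = 16.75; ranks 16–17 are 413, 424; interpolating gives 421.25.
Difference: 421.25 − 179 = 242.25.

242.25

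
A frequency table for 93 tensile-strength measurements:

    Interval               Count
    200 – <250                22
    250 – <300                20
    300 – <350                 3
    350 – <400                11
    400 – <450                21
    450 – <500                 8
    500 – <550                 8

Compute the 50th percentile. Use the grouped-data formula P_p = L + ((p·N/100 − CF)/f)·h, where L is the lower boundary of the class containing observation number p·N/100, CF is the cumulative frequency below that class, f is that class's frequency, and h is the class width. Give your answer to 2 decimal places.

N = 93; target position k = 50/100 · 93 = 46.5.
Cumulative frequencies: 22, 42, 45, 56, 77, 85, 93.
Observation 46.5 falls in the class 350 – <400.
L = 350, CF = 45, f = 11, h = 50.
P50 = 350 + ((46.5 − 45)/11)·50 = 350 + 6.81818 = 356.818.

356.82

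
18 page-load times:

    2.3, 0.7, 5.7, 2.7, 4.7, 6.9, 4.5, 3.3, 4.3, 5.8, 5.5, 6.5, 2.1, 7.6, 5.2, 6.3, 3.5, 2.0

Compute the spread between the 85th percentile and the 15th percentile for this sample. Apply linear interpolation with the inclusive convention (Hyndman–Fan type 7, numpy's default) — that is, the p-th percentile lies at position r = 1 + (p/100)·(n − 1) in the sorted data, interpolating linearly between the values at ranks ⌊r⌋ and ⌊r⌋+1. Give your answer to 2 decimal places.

Sorted: 0.7, 2.0, 2.1, 2.3, 2.7, 3.3, 3.5, 4.3, 4.5, 4.7, 5.2, 5.5, 5.7, 5.8, 6.3, 6.5, 6.9, 7.6.
n = 18.
P15: r = 3.55; ranks 3–4 are 2.1, 2.3; interpolating gives 2.21.
P85: r = 15.45; ranks 15–16 are 6.3, 6.5; interpolating gives 6.39.
Difference: 6.39 − 2.21 = 4.18.

4.18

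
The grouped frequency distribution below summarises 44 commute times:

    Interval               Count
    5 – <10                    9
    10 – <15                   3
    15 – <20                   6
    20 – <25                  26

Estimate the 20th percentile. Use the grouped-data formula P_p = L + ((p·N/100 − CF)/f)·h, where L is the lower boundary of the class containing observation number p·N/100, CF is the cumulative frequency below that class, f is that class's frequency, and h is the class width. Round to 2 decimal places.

9.89

N = 44; target position k = 20/100 · 44 = 8.8.
Cumulative frequencies: 9, 12, 18, 44.
Observation 8.8 falls in the class 5 – <10.
L = 5, CF = 0, f = 9, h = 5.
P20 = 5 + ((8.8 − 0)/9)·5 = 5 + 4.88889 = 9.88889.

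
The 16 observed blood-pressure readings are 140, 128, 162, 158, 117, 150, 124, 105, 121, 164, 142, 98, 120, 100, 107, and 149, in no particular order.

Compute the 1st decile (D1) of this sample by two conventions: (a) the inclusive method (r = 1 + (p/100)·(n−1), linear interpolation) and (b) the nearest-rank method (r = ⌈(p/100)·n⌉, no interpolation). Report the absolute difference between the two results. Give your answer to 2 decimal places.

Sorted: 98, 100, 105, 107, 117, 120, 121, 124, 128, 140, 142, 149, 150, 158, 162, 164.
n = 16.
(a) r = 2.5; between ranks 2 (100) and 3 (105): 102.5.
(b) the nearest-rank method: rank 2 → 100.
|102.5 − 100| = 2.5.

2.50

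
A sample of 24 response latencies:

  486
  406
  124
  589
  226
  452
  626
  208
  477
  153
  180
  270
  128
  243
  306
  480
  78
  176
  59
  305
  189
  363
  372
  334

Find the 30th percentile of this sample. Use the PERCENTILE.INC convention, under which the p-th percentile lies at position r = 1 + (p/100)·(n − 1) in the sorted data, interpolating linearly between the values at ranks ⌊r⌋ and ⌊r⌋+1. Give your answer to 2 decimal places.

Sorted: 59, 78, 124, 128, 153, 176, 180, 189, 208, 226, 243, 270, 305, 306, 334, 363, 372, 406, 452, 477, 480, 486, 589, 626.
n = 24.
r = 1 + (30/100)·(24 − 1) = 1 + 6.9 = 7.9.
Rank 7 is 180 and rank 8 is 189.
Interpolate: 180 + 0.9·(189 − 180) = 180 + 0.9·9 = 188.1.

188.10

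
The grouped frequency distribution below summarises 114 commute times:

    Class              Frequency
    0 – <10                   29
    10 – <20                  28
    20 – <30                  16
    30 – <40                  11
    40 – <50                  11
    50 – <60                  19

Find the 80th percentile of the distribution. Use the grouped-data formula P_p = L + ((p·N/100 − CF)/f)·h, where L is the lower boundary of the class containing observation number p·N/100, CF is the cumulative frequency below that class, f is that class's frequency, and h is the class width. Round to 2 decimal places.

46.55

N = 114; target position k = 80/100 · 114 = 91.2.
Cumulative frequencies: 29, 57, 73, 84, 95, 114.
Observation 91.2 falls in the class 40 – <50.
L = 40, CF = 84, f = 11, h = 10.
P80 = 40 + ((91.2 − 84)/11)·10 = 40 + 6.54545 = 46.5455.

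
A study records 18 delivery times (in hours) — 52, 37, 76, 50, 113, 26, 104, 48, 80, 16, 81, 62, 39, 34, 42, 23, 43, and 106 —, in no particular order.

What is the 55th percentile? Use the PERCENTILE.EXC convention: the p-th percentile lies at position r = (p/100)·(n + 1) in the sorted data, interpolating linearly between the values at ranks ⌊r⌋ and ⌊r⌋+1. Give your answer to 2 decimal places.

Sorted: 16, 23, 26, 34, 37, 39, 42, 43, 48, 50, 52, 62, 76, 80, 81, 104, 106, 113.
n = 18.
r = (55/100)·(18 + 1) = 10.45.
Rank 10 is 50 and rank 11 is 52.
Interpolate: 50 + 0.45·(52 − 50) = 50 + 0.45·2 = 50.9.

50.90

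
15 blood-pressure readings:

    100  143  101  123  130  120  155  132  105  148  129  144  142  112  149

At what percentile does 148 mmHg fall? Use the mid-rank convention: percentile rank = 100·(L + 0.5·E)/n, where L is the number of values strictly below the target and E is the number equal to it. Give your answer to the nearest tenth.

Sorted: 100, 101, 105, 112, 120, 123, 129, 130, 132, 142, 143, 144, 148, 149, 155.
Count below 148: L = 12; count equal: E = 1; n = 15.
Percentile rank = 100·(12 + 0.5·1)/15 = 100·12.5/15 = 83.33.

83.3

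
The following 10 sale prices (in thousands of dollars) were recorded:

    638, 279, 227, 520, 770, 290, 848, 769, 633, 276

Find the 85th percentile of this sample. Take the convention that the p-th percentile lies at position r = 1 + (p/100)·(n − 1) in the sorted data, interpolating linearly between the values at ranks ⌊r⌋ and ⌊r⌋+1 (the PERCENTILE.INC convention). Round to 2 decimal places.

769.65

Sorted: 227, 276, 279, 290, 520, 633, 638, 769, 770, 848.
n = 10.
r = 1 + (85/100)·(10 − 1) = 1 + 7.65 = 8.65.
Rank 8 is 769 and rank 9 is 770.
Interpolate: 769 + 0.65·(770 − 769) = 769 + 0.65·1 = 769.65.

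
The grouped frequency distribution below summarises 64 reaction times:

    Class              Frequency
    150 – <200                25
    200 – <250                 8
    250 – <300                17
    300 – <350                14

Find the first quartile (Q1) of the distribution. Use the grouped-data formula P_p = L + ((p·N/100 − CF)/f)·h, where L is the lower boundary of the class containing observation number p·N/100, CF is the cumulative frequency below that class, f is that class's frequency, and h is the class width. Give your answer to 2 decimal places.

182.00

N = 64; target position k = 25/100 · 64 = 16.
Cumulative frequencies: 25, 33, 50, 64.
Observation 16 falls in the class 150 – <200.
L = 150, CF = 0, f = 25, h = 50.
P25 = 150 + ((16 − 0)/25)·50 = 150 + 32 = 182.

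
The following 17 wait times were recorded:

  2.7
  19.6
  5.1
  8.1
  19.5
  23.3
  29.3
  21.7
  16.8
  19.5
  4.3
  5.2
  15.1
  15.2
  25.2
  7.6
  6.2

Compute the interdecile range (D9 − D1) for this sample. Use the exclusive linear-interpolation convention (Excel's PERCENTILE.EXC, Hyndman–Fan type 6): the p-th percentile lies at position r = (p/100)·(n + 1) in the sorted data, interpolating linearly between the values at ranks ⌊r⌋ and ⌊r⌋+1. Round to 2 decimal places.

Sorted: 2.7, 4.3, 5.1, 5.2, 6.2, 7.6, 8.1, 15.1, 15.2, 16.8, 19.5, 19.5, 19.6, 21.7, 23.3, 25.2, 29.3.
n = 17.
P10: r = 1.8; ranks 1–2 are 2.7, 4.3; interpolating gives 3.98.
P90: r = 16.2; ranks 16–17 are 25.2, 29.3; interpolating gives 26.02.
Difference: 26.02 − 3.98 = 22.04.

22.04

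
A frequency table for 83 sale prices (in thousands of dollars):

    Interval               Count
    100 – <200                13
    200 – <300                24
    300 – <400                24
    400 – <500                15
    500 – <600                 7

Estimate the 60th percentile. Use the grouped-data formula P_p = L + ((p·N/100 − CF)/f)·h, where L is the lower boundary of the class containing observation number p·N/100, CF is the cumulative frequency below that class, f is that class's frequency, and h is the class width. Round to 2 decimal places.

353.33

N = 83; target position k = 60/100 · 83 = 49.8.
Cumulative frequencies: 13, 37, 61, 76, 83.
Observation 49.8 falls in the class 300 – <400.
L = 300, CF = 37, f = 24, h = 100.
P60 = 300 + ((49.8 − 37)/24)·100 = 300 + 53.3333 = 353.333.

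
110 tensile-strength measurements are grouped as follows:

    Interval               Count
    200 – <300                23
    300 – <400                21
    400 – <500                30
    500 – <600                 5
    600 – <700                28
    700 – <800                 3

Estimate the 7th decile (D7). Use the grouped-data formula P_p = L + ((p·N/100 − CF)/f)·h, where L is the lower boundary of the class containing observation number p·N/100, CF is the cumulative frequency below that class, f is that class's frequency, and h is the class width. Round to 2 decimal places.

560.00

N = 110; target position k = 70/100 · 110 = 77.
Cumulative frequencies: 23, 44, 74, 79, 107, 110.
Observation 77 falls in the class 500 – <600.
L = 500, CF = 74, f = 5, h = 100.
P70 = 500 + ((77 − 74)/5)·100 = 500 + 60 = 560.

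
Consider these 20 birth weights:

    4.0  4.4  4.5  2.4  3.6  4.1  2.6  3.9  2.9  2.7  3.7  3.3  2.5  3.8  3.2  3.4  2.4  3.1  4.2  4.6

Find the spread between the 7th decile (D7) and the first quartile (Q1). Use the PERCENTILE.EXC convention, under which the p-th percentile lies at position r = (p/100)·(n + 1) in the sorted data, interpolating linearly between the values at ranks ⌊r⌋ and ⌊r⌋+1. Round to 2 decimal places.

1.22

Sorted: 2.4, 2.4, 2.5, 2.6, 2.7, 2.9, 3.1, 3.2, 3.3, 3.4, 3.6, 3.7, 3.8, 3.9, 4.0, 4.1, 4.2, 4.4, 4.5, 4.6.
n = 20.
P25: r = 5.25; ranks 5–6 are 2.7, 2.9; interpolating gives 2.75.
P70: r = 14.7; ranks 14–15 are 3.9, 4.0; interpolating gives 3.97.
Difference: 3.97 − 2.75 = 1.22.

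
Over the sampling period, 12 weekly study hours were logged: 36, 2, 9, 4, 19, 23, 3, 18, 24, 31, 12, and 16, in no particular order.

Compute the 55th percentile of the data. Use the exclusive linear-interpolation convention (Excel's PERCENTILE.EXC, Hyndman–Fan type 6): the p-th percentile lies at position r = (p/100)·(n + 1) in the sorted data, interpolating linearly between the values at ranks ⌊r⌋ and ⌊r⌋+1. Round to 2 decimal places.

Sorted: 2, 3, 4, 9, 12, 16, 18, 19, 23, 24, 31, 36.
n = 12.
r = (55/100)·(12 + 1) = 7.15.
Rank 7 is 18 and rank 8 is 19.
Interpolate: 18 + 0.15·(19 − 18) = 18 + 0.15·1 = 18.15.

18.15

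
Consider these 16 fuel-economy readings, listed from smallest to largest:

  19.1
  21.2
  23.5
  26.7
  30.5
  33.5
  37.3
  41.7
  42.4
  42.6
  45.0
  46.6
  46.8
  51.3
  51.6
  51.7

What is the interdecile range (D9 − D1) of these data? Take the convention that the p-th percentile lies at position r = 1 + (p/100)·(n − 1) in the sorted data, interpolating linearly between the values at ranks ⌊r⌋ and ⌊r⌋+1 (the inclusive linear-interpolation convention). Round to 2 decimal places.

29.10

n = 16.
P10: r = 2.5; ranks 2–3 are 21.2, 23.5; interpolating gives 22.35.
P90: r = 14.5; ranks 14–15 are 51.3, 51.6; interpolating gives 51.45.
Difference: 51.45 − 22.35 = 29.1.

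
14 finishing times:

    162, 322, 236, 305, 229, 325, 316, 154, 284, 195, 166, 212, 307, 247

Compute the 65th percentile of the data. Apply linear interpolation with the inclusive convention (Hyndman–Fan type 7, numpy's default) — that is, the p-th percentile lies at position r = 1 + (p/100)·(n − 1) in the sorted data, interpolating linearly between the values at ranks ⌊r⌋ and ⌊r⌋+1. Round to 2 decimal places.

293.45

Sorted: 154, 162, 166, 195, 212, 229, 236, 247, 284, 305, 307, 316, 322, 325.
n = 14.
r = 1 + (65/100)·(14 − 1) = 1 + 8.45 = 9.45.
Rank 9 is 284 and rank 10 is 305.
Interpolate: 284 + 0.45·(305 − 284) = 284 + 0.45·21 = 293.45.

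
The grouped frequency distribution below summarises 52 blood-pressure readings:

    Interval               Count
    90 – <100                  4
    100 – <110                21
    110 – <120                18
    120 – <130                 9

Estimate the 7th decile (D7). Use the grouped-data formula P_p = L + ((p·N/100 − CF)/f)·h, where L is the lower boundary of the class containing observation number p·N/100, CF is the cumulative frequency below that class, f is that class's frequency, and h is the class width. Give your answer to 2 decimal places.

116.33

N = 52; target position k = 70/100 · 52 = 36.4.
Cumulative frequencies: 4, 25, 43, 52.
Observation 36.4 falls in the class 110 – <120.
L = 110, CF = 25, f = 18, h = 10.
P70 = 110 + ((36.4 − 25)/18)·10 = 110 + 6.33333 = 116.333.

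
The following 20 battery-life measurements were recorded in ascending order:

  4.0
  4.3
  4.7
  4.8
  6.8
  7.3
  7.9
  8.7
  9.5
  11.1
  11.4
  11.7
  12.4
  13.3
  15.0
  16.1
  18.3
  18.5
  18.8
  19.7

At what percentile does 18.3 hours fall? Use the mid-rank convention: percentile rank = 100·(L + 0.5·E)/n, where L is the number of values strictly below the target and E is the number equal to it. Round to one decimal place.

Count below 18.3: L = 16; count equal: E = 1; n = 20.
Percentile rank = 100·(16 + 0.5·1)/20 = 100·16.5/20 = 82.5.

82.5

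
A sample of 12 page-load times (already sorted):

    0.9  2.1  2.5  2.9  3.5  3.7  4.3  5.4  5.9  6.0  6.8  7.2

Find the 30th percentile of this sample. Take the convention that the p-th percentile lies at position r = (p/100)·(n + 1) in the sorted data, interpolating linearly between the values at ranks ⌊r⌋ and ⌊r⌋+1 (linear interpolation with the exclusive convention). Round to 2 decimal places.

2.86

n = 12.
r = (30/100)·(12 + 1) = 3.9.
Rank 3 is 2.5 and rank 4 is 2.9.
Interpolate: 2.5 + 0.9·(2.9 − 2.5) = 2.5 + 0.9·0.4 = 2.86.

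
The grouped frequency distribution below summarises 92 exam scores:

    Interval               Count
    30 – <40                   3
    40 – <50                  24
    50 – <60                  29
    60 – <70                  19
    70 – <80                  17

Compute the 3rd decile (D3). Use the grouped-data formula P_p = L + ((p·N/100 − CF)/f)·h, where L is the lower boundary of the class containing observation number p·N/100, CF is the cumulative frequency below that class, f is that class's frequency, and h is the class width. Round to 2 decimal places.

N = 92; target position k = 30/100 · 92 = 27.6.
Cumulative frequencies: 3, 27, 56, 75, 92.
Observation 27.6 falls in the class 50 – <60.
L = 50, CF = 27, f = 29, h = 10.
P30 = 50 + ((27.6 − 27)/29)·10 = 50 + 0.206897 = 50.2069.

50.21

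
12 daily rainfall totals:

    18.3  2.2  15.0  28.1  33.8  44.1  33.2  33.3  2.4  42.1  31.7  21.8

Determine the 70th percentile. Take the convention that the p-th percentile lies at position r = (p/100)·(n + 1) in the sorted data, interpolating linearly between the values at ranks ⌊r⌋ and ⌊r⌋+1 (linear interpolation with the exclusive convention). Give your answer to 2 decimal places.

33.35

Sorted: 2.2, 2.4, 15.0, 18.3, 21.8, 28.1, 31.7, 33.2, 33.3, 33.8, 42.1, 44.1.
n = 12.
r = (70/100)·(12 + 1) = 9.1.
Rank 9 is 33.3 and rank 10 is 33.8.
Interpolate: 33.3 + 0.1·(33.8 − 33.3) = 33.3 + 0.1·0.5 = 33.35.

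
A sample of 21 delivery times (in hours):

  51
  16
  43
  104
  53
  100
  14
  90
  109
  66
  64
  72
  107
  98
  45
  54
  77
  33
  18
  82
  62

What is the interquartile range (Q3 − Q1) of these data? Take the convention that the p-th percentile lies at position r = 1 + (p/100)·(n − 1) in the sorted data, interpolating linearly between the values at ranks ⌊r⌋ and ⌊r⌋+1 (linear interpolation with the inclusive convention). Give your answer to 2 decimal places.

Sorted: 14, 16, 18, 33, 43, 45, 51, 53, 54, 62, 64, 66, 72, 77, 82, 90, 98, 100, 104, 107, 109.
n = 21.
P25: r = 6 (integer) → 45.
P75: r = 16 (integer) → 90.
Difference: 90 − 45 = 45.

45.00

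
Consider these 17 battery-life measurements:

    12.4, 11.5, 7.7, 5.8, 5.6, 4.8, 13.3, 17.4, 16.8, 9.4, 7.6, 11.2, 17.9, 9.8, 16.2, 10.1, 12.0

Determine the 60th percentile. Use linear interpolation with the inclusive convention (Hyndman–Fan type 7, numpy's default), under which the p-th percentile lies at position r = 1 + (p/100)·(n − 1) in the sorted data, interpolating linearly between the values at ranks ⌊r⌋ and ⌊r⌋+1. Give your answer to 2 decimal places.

Sorted: 4.8, 5.6, 5.8, 7.6, 7.7, 9.4, 9.8, 10.1, 11.2, 11.5, 12.0, 12.4, 13.3, 16.2, 16.8, 17.4, 17.9.
n = 17.
r = 1 + (60/100)·(17 − 1) = 1 + 9.6 = 10.6.
Rank 10 is 11.5 and rank 11 is 12.0.
Interpolate: 11.5 + 0.6·(12.0 − 11.5) = 11.5 + 0.6·0.5 = 11.8.

11.80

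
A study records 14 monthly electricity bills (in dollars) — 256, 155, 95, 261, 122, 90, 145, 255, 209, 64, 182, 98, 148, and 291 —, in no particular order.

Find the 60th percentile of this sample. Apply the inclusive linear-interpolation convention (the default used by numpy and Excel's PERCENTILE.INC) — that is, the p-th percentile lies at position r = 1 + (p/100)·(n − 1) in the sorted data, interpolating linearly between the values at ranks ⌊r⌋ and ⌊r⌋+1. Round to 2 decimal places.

176.60

Sorted: 64, 90, 95, 98, 122, 145, 148, 155, 182, 209, 255, 256, 261, 291.
n = 14.
r = 1 + (60/100)·(14 − 1) = 1 + 7.8 = 8.8.
Rank 8 is 155 and rank 9 is 182.
Interpolate: 155 + 0.8·(182 − 155) = 155 + 0.8·27 = 176.6.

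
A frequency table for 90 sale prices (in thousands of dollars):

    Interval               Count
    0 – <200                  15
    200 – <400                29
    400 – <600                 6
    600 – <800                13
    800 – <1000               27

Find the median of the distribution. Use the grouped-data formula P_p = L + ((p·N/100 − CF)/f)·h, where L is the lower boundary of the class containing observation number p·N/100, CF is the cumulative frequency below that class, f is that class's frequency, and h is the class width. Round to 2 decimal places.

N = 90; target position k = 50/100 · 90 = 45.
Cumulative frequencies: 15, 44, 50, 63, 90.
Observation 45 falls in the class 400 – <600.
L = 400, CF = 44, f = 6, h = 200.
P50 = 400 + ((45 − 44)/6)·200 = 400 + 33.3333 = 433.333.

433.33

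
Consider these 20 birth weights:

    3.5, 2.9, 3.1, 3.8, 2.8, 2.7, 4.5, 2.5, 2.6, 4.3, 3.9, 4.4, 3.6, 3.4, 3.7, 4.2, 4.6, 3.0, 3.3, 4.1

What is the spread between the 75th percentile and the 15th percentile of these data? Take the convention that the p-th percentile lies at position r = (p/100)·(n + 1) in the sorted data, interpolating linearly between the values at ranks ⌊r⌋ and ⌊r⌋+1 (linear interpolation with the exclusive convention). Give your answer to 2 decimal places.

1.46

Sorted: 2.5, 2.6, 2.7, 2.8, 2.9, 3.0, 3.1, 3.3, 3.4, 3.5, 3.6, 3.7, 3.8, 3.9, 4.1, 4.2, 4.3, 4.4, 4.5, 4.6.
n = 20.
P15: r = 3.15; ranks 3–4 are 2.7, 2.8; interpolating gives 2.715.
P75: r = 15.75; ranks 15–16 are 4.1, 4.2; interpolating gives 4.175.
Difference: 4.175 − 2.715 = 1.46.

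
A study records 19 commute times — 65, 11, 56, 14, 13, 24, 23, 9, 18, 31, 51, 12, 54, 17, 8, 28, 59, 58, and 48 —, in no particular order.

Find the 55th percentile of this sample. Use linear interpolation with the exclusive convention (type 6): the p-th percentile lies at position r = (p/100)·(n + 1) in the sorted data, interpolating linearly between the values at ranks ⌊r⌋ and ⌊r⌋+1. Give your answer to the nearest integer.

28

Sorted: 8, 9, 11, 12, 13, 14, 17, 18, 23, 24, 28, 31, 48, 51, 54, 56, 58, 59, 65.
n = 19.
r = (55/100)·(19 + 1) = 11.
r is an integer, so P55 is the value at rank 11: 28.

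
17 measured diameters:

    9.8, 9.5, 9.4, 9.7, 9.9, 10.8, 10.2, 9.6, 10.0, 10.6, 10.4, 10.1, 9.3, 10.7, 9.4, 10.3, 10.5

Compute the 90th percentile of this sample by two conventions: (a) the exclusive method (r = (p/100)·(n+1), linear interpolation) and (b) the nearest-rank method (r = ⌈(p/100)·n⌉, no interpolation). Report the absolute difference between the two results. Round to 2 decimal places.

Sorted: 9.3, 9.4, 9.4, 9.5, 9.6, 9.7, 9.8, 9.9, 10.0, 10.1, 10.2, 10.3, 10.4, 10.5, 10.6, 10.7, 10.8.
n = 17.
(a) r = 16.2; between ranks 16 (10.7) and 17 (10.8): 10.72.
(b) the nearest-rank method: rank 16 → 10.7.
|10.72 − 10.7| = 0.02.

0.02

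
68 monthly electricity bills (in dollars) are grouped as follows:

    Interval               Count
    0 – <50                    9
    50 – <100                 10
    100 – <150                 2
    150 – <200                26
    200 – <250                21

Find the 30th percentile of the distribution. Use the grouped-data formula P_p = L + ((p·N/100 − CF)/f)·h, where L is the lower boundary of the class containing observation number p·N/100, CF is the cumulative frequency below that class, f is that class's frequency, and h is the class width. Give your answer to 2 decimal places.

135.00

N = 68; target position k = 30/100 · 68 = 20.4.
Cumulative frequencies: 9, 19, 21, 47, 68.
Observation 20.4 falls in the class 100 – <150.
L = 100, CF = 19, f = 2, h = 50.
P30 = 100 + ((20.4 − 19)/2)·50 = 100 + 35 = 135.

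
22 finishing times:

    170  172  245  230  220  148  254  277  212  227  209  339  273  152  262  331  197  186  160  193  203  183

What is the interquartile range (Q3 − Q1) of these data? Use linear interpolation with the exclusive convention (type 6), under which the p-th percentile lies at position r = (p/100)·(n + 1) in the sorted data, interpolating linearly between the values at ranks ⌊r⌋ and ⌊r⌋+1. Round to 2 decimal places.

75.75

Sorted: 148, 152, 160, 170, 172, 183, 186, 193, 197, 203, 209, 212, 220, 227, 230, 245, 254, 262, 273, 277, 331, 339.
n = 22.
P25: r = 5.75; ranks 5–6 are 172, 183; interpolating gives 180.25.
P75: r = 17.25; ranks 17–18 are 254, 262; interpolating gives 256.
Difference: 256 − 180.25 = 75.75.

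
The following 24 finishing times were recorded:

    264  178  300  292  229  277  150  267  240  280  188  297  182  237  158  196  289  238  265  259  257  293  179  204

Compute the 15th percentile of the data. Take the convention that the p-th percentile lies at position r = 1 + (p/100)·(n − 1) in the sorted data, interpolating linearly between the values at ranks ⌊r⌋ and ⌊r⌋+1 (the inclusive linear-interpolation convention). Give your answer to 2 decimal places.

Sorted: 150, 158, 178, 179, 182, 188, 196, 204, 229, 237, 238, 240, 257, 259, 264, 265, 267, 277, 280, 289, 292, 293, 297, 300.
n = 24.
r = 1 + (15/100)·(24 − 1) = 1 + 3.45 = 4.45.
Rank 4 is 179 and rank 5 is 182.
Interpolate: 179 + 0.45·(182 − 179) = 179 + 0.45·3 = 180.35.

180.35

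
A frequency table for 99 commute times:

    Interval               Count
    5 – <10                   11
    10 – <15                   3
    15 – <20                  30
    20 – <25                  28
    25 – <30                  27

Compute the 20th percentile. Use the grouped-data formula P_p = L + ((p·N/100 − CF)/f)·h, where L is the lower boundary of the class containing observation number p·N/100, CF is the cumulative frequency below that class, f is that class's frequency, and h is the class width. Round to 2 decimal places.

N = 99; target position k = 20/100 · 99 = 19.8.
Cumulative frequencies: 11, 14, 44, 72, 99.
Observation 19.8 falls in the class 15 – <20.
L = 15, CF = 14, f = 30, h = 5.
P20 = 15 + ((19.8 − 14)/30)·5 = 15 + 0.966667 = 15.9667.

15.97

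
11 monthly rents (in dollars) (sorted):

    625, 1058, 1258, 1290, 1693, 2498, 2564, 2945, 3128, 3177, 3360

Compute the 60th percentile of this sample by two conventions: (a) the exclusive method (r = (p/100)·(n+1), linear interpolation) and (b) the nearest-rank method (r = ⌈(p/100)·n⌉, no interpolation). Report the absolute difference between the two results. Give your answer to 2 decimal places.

n = 11.
(a) r = 7.2; between ranks 7 (2564) and 8 (2945): 2640.2.
(b) the nearest-rank method: rank 7 → 2564.
|2640.2 − 2564| = 76.2.

76.20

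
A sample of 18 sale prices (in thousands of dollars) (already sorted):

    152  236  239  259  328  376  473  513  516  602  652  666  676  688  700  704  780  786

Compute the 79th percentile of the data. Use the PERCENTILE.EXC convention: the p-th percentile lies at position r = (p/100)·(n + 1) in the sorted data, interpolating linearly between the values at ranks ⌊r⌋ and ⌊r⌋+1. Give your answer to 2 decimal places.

n = 18.
r = (79/100)·(18 + 1) = 15.01.
Rank 15 is 700 and rank 16 is 704.
Interpolate: 700 + 0.01·(704 − 700) = 700 + 0.01·4 = 700.04.

700.04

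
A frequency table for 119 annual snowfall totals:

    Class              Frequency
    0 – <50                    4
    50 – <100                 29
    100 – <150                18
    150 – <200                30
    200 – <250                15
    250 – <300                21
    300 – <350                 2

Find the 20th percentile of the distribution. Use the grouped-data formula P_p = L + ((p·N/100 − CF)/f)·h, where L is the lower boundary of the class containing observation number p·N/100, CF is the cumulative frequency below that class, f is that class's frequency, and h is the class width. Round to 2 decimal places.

N = 119; target position k = 20/100 · 119 = 23.8.
Cumulative frequencies: 4, 33, 51, 81, 96, 117, 119.
Observation 23.8 falls in the class 50 – <100.
L = 50, CF = 4, f = 29, h = 50.
P20 = 50 + ((23.8 − 4)/29)·50 = 50 + 34.1379 = 84.1379.

84.14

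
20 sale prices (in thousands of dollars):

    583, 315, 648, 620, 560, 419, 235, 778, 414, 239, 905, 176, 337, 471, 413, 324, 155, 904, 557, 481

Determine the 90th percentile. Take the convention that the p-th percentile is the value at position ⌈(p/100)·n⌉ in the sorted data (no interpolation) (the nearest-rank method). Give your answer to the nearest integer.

778

Sorted: 155, 176, 235, 239, 315, 324, 337, 413, 414, 419, 471, 481, 557, 560, 583, 620, 648, 778, 904, 905.
n = 20.
Position = ⌈90/100 · 20⌉ = ⌈18⌉ = 18.
The value at rank 18 is 778.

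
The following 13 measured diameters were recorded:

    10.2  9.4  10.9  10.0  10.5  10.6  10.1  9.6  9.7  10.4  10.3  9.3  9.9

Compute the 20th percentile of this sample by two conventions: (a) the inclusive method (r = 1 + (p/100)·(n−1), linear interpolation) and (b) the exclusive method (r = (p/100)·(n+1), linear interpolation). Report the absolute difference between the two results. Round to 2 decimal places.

Sorted: 9.3, 9.4, 9.6, 9.7, 9.9, 10.0, 10.1, 10.2, 10.3, 10.4, 10.5, 10.6, 10.9.
n = 13.
(a) r = 3.4; between ranks 3 (9.6) and 4 (9.7): 9.64.
(b) r = 2.8; between ranks 2 (9.4) and 3 (9.6): 9.56.
|9.64 − 9.56| = 0.08.

0.08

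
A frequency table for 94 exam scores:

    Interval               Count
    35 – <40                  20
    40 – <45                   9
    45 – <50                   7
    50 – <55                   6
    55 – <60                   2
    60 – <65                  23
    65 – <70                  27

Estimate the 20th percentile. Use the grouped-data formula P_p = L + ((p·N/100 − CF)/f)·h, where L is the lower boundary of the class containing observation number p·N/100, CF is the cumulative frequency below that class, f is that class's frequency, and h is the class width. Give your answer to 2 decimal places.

39.70

N = 94; target position k = 20/100 · 94 = 18.8.
Cumulative frequencies: 20, 29, 36, 42, 44, 67, 94.
Observation 18.8 falls in the class 35 – <40.
L = 35, CF = 0, f = 20, h = 5.
P20 = 35 + ((18.8 − 0)/20)·5 = 35 + 4.7 = 39.7.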